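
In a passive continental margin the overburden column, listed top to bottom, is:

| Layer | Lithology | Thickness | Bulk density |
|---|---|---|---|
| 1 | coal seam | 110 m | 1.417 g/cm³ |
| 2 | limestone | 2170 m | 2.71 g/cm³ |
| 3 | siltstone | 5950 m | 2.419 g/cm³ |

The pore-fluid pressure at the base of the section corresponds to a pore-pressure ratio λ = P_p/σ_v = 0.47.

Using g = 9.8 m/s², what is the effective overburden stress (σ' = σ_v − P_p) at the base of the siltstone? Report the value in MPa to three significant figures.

106 MPa

Overburden (lithostatic) stress σ_v:
coal seam: 1417 kg/m³ × 9.8 m/s² × 110 m = 1.528×10^6 Pa = 1.528 MPa
limestone: 2710 kg/m³ × 9.8 m/s² × 2170 m = 5.763×10^7 Pa = 57.63 MPa
siltstone: 2419 kg/m³ × 9.8 m/s² × 5950 m = 1.411×10^8 Pa = 141.1 MPa
Total = 1.528 + 57.63 + 141.1 = 200.21 MPa
Pore pressure P_p = λ·σ_v = 0.47 × 200.2 MPa = 94.10 MPa
Effective stress σ' = σ_v − P_p = 200.2 − 94.10 = 106.11 MPa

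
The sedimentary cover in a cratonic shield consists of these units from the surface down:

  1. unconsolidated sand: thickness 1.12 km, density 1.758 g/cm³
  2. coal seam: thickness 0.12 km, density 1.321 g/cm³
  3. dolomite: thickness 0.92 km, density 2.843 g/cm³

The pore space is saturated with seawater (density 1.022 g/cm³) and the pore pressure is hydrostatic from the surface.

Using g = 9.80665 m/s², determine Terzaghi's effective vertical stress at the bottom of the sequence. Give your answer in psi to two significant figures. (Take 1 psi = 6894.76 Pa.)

Overburden (lithostatic) stress σ_v:
unconsolidated sand: 1758 kg/m³ × 9.80665 m/s² × 1120 m = 1.931×10^7 Pa = 19.31 MPa
coal seam: 1321 kg/m³ × 9.80665 m/s² × 120 m = 1.555×10^6 Pa = 1.555 MPa
dolomite: 2843 kg/m³ × 9.80665 m/s² × 920 m = 2.565×10^7 Pa = 25.65 MPa
Total = 19.31 + 1.555 + 25.65 = 46.513 MPa
Pore pressure P_p = 1022 kg/m³ × 9.80665 m/s² × 2160 m = 2.165×10^7 Pa = 21.65 MPa
Effective stress σ' = σ_v − P_p = 46.51 − 21.65 = 24.865 MPa = 3606.4 psi

3600 psi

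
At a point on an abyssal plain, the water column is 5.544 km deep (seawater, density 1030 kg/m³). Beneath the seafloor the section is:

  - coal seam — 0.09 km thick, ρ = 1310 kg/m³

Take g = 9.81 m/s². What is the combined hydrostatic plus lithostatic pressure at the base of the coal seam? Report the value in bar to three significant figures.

seawater: 1030 kg/m³ × 9.81 m/s² × 5544 m = 5.602×10^7 Pa = 560.2 bar
coal seam: 1310 kg/m³ × 9.81 m/s² × 90 m = 1.157×10^6 Pa = 11.57 bar
Total = 560.2 + 11.57 = 571.75 bar

572 bar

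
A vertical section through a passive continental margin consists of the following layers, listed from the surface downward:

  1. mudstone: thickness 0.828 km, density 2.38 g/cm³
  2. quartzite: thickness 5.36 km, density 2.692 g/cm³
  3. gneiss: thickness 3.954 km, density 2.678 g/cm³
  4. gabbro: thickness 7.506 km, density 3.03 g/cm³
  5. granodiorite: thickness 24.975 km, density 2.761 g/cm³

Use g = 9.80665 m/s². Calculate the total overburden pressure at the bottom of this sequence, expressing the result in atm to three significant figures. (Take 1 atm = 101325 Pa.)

11500 atm

mudstone: 2380 kg/m³ × 9.80665 m/s² × 828 m = 1.933×10^7 Pa = 190.7 atm
quartzite: 2692 kg/m³ × 9.80665 m/s² × 5360 m = 1.415×10^8 Pa = 1397 atm
gneiss: 2678 kg/m³ × 9.80665 m/s² × 3954 m = 1.038×10^8 Pa = 1025 atm
gabbro: 3030 kg/m³ × 9.80665 m/s² × 7506 m = 2.230×10^8 Pa = 2201 atm
granodiorite: 2761 kg/m³ × 9.80665 m/s² × 24975 m = 6.762×10^8 Pa = 6674 atm
Total = 190.7 + 1397 + 1025 + 2201 + 6674 = 11487 atm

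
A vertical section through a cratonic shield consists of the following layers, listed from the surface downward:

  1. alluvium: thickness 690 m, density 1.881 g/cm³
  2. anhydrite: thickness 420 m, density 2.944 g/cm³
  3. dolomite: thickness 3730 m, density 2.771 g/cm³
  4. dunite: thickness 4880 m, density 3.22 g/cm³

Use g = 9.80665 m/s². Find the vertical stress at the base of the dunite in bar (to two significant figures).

alluvium: 1881 kg/m³ × 9.80665 m/s² × 690 m = 1.273×10^7 Pa = 127.3 bar
anhydrite: 2944 kg/m³ × 9.80665 m/s² × 420 m = 1.213×10^7 Pa = 121.3 bar
dolomite: 2771 kg/m³ × 9.80665 m/s² × 3730 m = 1.014×10^8 Pa = 1014 bar
dunite: 3220 kg/m³ × 9.80665 m/s² × 4880 m = 1.541×10^8 Pa = 1541 bar
Total = 127.3 + 121.3 + 1014 + 1541 = 2803.1 bar

2800 bar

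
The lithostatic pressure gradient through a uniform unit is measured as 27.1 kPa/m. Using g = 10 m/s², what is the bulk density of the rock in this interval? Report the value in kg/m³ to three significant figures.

ρ = (dP/dz)/g = 27.1 kPa/m / 10 m/s² = 27100 Pa/m / 10 m/s² = 2710.0 kg/m³

2710 kg/m³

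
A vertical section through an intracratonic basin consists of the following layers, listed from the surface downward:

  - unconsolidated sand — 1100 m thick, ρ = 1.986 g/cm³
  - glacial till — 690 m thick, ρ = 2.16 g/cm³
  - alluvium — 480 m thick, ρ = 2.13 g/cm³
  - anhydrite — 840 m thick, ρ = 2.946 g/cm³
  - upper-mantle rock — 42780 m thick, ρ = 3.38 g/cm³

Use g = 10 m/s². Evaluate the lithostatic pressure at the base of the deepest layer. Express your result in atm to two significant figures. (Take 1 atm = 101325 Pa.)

unconsolidated sand: 1986 kg/m³ × 10 m/s² × 1100 m = 2.185×10^7 Pa = 215.6 atm
glacial till: 2160 kg/m³ × 10 m/s² × 690 m = 1.490×10^7 Pa = 147.1 atm
alluvium: 2130 kg/m³ × 10 m/s² × 480 m = 1.022×10^7 Pa = 100.9 atm
anhydrite: 2946 kg/m³ × 10 m/s² × 840 m = 2.475×10^7 Pa = 244.2 atm
upper-mantle rock: 3380 kg/m³ × 10 m/s² × 42780 m = 1.446×10^9 Pa = 14271 atm
Total = 215.6 + 147.1 + 100.9 + 244.2 + 14271 = 14978 atm

15000 atm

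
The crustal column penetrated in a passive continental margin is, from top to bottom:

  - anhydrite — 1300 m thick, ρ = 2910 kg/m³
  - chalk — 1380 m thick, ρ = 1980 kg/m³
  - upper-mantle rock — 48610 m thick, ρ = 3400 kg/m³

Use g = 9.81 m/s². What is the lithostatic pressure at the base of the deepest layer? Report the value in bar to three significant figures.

16900 bar

anhydrite: 2910 kg/m³ × 9.81 m/s² × 1300 m = 3.711×10^7 Pa = 371.1 bar
chalk: 1980 kg/m³ × 9.81 m/s² × 1380 m = 2.680×10^7 Pa = 268.0 bar
upper-mantle rock: 3400 kg/m³ × 9.81 m/s² × 48610 m = 1.621×10^9 Pa = 16213 bar
Total = 371.1 + 268.0 + 16213 = 16853 bar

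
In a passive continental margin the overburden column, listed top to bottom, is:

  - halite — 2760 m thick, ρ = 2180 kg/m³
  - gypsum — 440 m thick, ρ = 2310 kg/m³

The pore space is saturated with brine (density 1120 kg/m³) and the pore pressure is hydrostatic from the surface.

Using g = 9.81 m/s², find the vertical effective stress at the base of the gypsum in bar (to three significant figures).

338 bar

Overburden (lithostatic) stress σ_v:
halite: 2180 kg/m³ × 9.81 m/s² × 2760 m = 5.902×10^7 Pa = 59.02 MPa
gypsum: 2310 kg/m³ × 9.81 m/s² × 440 m = 9.971×10^6 Pa = 9.971 MPa
Total = 59.02 + 9.971 = 68.996 MPa
Pore pressure P_p = 1120 kg/m³ × 9.81 m/s² × 3200 m = 3.516×10^7 Pa = 35.16 MPa
Effective stress σ' = σ_v − P_p = 69.00 − 35.16 = 33.837 MPa = 338.37 bar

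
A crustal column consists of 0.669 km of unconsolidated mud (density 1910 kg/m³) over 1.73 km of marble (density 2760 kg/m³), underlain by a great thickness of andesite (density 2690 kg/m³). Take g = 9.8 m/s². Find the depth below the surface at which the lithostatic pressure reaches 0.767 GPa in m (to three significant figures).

Pressure at base of upper layers: 1910×9.8×669 + 2760×9.8×1730 = 5.932×10^7 Pa = 0.05932 GPa
Remaining pressure to be supplied by andesite: 7.670×10^8 − 5.932×10^7 = 7.077×10^8 Pa
Additional depth in andesite = 7.077×10^8 Pa / (2690 kg/m³ × 9.8 m/s²) = 26845 m
Total depth = 2399 m + 26845 m = 29244 m

29200 m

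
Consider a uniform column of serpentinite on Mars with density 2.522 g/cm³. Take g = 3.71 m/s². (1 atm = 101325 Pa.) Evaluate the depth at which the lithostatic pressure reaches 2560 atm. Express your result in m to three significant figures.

h = P/(ρg) = 2560 atm / (2522 kg/m³ × 3.71 m/s²) = 2.594×10^8 Pa / 9356.6 Pa/m = 27723 m

27700 m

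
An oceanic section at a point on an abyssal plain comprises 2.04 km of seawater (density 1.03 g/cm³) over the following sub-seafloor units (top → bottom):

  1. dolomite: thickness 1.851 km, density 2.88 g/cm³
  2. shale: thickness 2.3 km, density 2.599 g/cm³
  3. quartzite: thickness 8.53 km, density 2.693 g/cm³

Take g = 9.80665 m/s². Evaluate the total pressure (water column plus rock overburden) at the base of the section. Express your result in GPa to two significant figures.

seawater: 1030 kg/m³ × 9.80665 m/s² × 2040 m = 2.061×10^7 Pa = 0.02061 GPa
dolomite: 2880 kg/m³ × 9.80665 m/s² × 1851 m = 5.228×10^7 Pa = 0.05228 GPa
shale: 2599 kg/m³ × 9.80665 m/s² × 2300 m = 5.862×10^7 Pa = 0.05862 GPa
quartzite: 2693 kg/m³ × 9.80665 m/s² × 8530 m = 2.253×10^8 Pa = 0.2253 GPa
Total = 0.02061 + 0.05228 + 0.05862 + 0.2253 = 0.35678 GPa

0.36 GPa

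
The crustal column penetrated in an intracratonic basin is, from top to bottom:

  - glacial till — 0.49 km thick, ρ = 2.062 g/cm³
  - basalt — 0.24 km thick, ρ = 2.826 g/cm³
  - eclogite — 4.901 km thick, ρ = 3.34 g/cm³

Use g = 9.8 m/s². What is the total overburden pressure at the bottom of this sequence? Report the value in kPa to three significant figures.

177000 kPa

glacial till: 2062 kg/m³ × 9.8 m/s² × 490 m = 9.902×10^6 Pa = 9902 kPa
basalt: 2826 kg/m³ × 9.8 m/s² × 240 m = 6.647×10^6 Pa = 6647 kPa
eclogite: 3340 kg/m³ × 9.8 m/s² × 4901 m = 1.604×10^8 Pa = 1.604×10^5 kPa
Total = 9902 + 6647 + 1.604×10^5 = 1.7697×10^5 kPa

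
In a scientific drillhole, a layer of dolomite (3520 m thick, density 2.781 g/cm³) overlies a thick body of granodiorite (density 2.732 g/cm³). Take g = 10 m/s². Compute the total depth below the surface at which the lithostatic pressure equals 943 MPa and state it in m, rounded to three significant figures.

34500 m

Pressure at base of upper layers: 2781×10×3520 = 9.789×10^7 Pa = 97.89 MPa
Remaining pressure to be supplied by granodiorite: 9.430×10^8 − 9.789×10^7 = 8.451×10^8 Pa
Additional depth in granodiorite = 8.451×10^8 Pa / (2732 kg/m³ × 10 m/s²) = 30934 m
Total depth = 3520 m + 30934 m = 34454 m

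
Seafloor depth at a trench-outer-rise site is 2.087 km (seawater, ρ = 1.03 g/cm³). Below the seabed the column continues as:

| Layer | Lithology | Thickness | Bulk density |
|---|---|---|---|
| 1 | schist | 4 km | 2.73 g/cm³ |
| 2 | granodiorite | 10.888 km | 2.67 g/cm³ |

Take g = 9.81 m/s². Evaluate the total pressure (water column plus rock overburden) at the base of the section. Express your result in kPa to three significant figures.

seawater: 1030 kg/m³ × 9.81 m/s² × 2087 m = 2.109×10^7 Pa = 21088 kPa
schist: 2730 kg/m³ × 9.81 m/s² × 4000 m = 1.071×10^8 Pa = 1.071×10^5 kPa
granodiorite: 2670 kg/m³ × 9.81 m/s² × 10888 m = 2.852×10^8 Pa = 2.852×10^5 kPa
Total = 21088 + 1.071×10^5 + 2.852×10^5 = 4.1340×10^5 kPa

413000 kPa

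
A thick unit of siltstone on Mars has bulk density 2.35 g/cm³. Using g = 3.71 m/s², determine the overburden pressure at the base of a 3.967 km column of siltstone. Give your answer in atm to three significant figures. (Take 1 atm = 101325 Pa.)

341 atm

siltstone: 2350 kg/m³ × 3.71 m/s² × 3967 m = 3.459×10^7 Pa = 341.3 atm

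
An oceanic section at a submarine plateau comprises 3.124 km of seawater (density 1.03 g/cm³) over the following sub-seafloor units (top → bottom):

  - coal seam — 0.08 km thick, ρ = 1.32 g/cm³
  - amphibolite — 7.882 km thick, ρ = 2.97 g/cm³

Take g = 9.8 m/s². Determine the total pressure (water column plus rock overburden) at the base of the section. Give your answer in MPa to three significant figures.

seawater: 1030 kg/m³ × 9.8 m/s² × 3124 m = 3.153×10^7 Pa = 31.53 MPa
coal seam: 1320 kg/m³ × 9.8 m/s² × 80 m = 1.035×10^6 Pa = 1.035 MPa
amphibolite: 2970 kg/m³ × 9.8 m/s² × 7882 m = 2.294×10^8 Pa = 229.4 MPa
Total = 31.53 + 1.035 + 229.4 = 261.98 MPa

262 MPa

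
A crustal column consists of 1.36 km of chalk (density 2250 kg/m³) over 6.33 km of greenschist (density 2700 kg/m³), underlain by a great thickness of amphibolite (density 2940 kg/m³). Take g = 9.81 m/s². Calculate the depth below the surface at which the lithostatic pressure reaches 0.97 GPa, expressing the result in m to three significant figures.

34500 m

Pressure at base of upper layers: 2250×9.81×1360 + 2700×9.81×6330 = 1.977×10^8 Pa = 0.1977 GPa
Remaining pressure to be supplied by amphibolite: 9.700×10^8 − 1.977×10^8 = 7.723×10^8 Pa
Additional depth in amphibolite = 7.723×10^8 Pa / (2940 kg/m³ × 9.81 m/s²) = 26778 m
Total depth = 7690 m + 26778 m = 34468 m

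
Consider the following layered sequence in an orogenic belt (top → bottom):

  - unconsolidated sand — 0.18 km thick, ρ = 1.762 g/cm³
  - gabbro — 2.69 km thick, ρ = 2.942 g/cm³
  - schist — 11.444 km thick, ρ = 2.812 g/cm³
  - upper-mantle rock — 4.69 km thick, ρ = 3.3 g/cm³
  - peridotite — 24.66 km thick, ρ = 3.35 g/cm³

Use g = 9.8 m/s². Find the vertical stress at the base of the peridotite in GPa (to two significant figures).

unconsolidated sand: 1762 kg/m³ × 9.8 m/s² × 180 m = 3.108×10^6 Pa = 3.108×10^-3 GPa
gabbro: 2942 kg/m³ × 9.8 m/s² × 2690 m = 7.756×10^7 Pa = 0.07756 GPa
schist: 2812 kg/m³ × 9.8 m/s² × 11444 m = 3.154×10^8 Pa = 0.3154 GPa
upper-mantle rock: 3300 kg/m³ × 9.8 m/s² × 4690 m = 1.517×10^8 Pa = 0.1517 GPa
peridotite: 3350 kg/m³ × 9.8 m/s² × 24660 m = 8.096×10^8 Pa = 0.8096 GPa
Total = 3.108×10^-3 + 0.07756 + 0.3154 + 0.1517 + 0.8096 = 1.3573 GPa

1.4 GPa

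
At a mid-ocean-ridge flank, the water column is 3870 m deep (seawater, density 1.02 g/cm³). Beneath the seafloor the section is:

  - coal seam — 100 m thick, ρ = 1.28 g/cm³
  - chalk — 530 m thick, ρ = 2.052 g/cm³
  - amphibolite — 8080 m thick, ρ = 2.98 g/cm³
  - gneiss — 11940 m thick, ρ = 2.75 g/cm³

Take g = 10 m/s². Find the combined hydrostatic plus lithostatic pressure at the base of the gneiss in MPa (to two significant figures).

620 MPa

seawater: 1020 kg/m³ × 10 m/s² × 3870 m = 3.947×10^7 Pa = 39.47 MPa
coal seam: 1280 kg/m³ × 10 m/s² × 100 m = 1.280×10^6 Pa = 1.280 MPa
chalk: 2052 kg/m³ × 10 m/s² × 530 m = 1.088×10^7 Pa = 10.88 MPa
amphibolite: 2980 kg/m³ × 10 m/s² × 8080 m = 2.408×10^8 Pa = 240.8 MPa
gneiss: 2750 kg/m³ × 10 m/s² × 11940 m = 3.284×10^8 Pa = 328.4 MPa
Total = 39.47 + 1.280 + 10.88 + 240.8 + 328.4 = 620.76 MPa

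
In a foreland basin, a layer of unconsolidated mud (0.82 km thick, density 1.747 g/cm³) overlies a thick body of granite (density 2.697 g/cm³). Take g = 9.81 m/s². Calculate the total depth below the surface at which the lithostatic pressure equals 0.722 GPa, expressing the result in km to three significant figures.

Pressure at base of upper layers: 1747×9.81×820 = 1.405×10^7 Pa = 0.01405 GPa
Remaining pressure to be supplied by granite: 7.220×10^8 − 1.405×10^7 = 7.079×10^8 Pa
Additional depth in granite = 7.079×10^8 Pa / (2697 kg/m³ × 9.81 m/s²) = 26758 m
Total depth = 820 m + 26758 m = 27578 m
= 27.578 km

27.6 km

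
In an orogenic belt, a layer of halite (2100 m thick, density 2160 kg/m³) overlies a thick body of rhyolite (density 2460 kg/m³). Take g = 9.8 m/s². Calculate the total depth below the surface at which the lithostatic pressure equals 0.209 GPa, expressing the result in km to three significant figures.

Pressure at base of upper layers: 2160×9.8×2100 = 4.445×10^7 Pa = 0.04445 GPa
Remaining pressure to be supplied by rhyolite: 2.090×10^8 − 4.445×10^7 = 1.645×10^8 Pa
Additional depth in rhyolite = 1.645×10^8 Pa / (2460 kg/m³ × 9.8 m/s²) = 6825.4 m
Total depth = 2100 m + 6825.4 m = 8925.4 m
= 8.9254 km

8.93 km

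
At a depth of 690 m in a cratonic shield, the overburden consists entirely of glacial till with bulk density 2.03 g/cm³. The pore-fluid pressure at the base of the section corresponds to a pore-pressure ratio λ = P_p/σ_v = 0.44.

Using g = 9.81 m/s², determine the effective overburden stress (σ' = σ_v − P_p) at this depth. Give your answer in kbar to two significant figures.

Overburden (lithostatic) stress σ_v:
glacial till: 2030 kg/m³ × 9.81 m/s² × 690 m = 1.374×10^7 Pa = 13.74 MPa
Pore pressure P_p = λ·σ_v = 0.44 × 13.74 MPa = 6.046 MPa
Effective stress σ' = σ_v − P_p = 13.74 − 6.046 = 7.6949 MPa = 0.076949 kbar

0.077 kbar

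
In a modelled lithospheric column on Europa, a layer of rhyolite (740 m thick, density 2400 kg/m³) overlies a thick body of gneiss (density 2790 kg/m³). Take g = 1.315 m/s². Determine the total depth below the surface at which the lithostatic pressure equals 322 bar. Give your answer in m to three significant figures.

Pressure at base of upper layers: 2400×1.315×740 = 2.335×10^6 Pa = 23.35 bar
Remaining pressure to be supplied by gneiss: 3.220×10^7 − 2.335×10^6 = 2.986×10^7 Pa
Additional depth in gneiss = 2.986×10^7 Pa / (2790 kg/m³ × 1.315 m/s²) = 8140.0 m
Total depth = 740 m + 8140.0 m = 8880.0 m

8880 m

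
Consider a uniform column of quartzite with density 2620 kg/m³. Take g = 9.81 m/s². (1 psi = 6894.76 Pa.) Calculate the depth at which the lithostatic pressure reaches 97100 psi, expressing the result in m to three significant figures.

26000 m

h = P/(ρg) = 97100 psi / (2620 kg/m³ × 9.81 m/s²) = 6.695×10^8 Pa / 25702 Pa/m = 26048 m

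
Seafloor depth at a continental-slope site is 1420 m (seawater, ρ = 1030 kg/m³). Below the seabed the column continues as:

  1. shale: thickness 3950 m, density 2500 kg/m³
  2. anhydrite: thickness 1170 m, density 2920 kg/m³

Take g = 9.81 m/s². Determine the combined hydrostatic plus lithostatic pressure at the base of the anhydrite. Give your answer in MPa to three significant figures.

145 MPa

seawater: 1030 kg/m³ × 9.81 m/s² × 1420 m = 1.435×10^7 Pa = 14.35 MPa
shale: 2500 kg/m³ × 9.81 m/s² × 3950 m = 9.687×10^7 Pa = 96.87 MPa
anhydrite: 2920 kg/m³ × 9.81 m/s² × 1170 m = 3.351×10^7 Pa = 33.51 MPa
Total = 14.35 + 96.87 + 33.51 = 144.74 MPa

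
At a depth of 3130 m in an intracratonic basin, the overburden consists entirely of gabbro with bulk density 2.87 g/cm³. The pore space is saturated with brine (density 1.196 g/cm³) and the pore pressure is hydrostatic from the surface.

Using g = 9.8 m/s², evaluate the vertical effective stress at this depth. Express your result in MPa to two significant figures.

Overburden (lithostatic) stress σ_v:
gabbro: 2870 kg/m³ × 9.8 m/s² × 3130 m = 8.803×10^7 Pa = 88.03 MPa
Pore pressure P_p = 1196 kg/m³ × 9.8 m/s² × 3130 m = 3.669×10^7 Pa = 36.69 MPa
Effective stress σ' = σ_v − P_p = 88.03 − 36.69 = 51.348 MPa

51 MPa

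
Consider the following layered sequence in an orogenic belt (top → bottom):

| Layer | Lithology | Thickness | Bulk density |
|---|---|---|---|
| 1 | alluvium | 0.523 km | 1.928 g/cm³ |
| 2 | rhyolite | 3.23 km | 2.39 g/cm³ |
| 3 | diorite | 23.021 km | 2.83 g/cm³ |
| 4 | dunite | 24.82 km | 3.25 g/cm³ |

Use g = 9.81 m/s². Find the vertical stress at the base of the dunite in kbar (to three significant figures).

alluvium: 1928 kg/m³ × 9.81 m/s² × 523 m = 9.892×10^6 Pa = 0.09892 kbar
rhyolite: 2390 kg/m³ × 9.81 m/s² × 3230 m = 7.573×10^7 Pa = 0.7573 kbar
diorite: 2830 kg/m³ × 9.81 m/s² × 23021 m = 6.391×10^8 Pa = 6.391 kbar
dunite: 3250 kg/m³ × 9.81 m/s² × 24820 m = 7.913×10^8 Pa = 7.913 kbar
Total = 0.09892 + 0.7573 + 6.391 + 7.913 = 15.161 kbar

15.2 kbar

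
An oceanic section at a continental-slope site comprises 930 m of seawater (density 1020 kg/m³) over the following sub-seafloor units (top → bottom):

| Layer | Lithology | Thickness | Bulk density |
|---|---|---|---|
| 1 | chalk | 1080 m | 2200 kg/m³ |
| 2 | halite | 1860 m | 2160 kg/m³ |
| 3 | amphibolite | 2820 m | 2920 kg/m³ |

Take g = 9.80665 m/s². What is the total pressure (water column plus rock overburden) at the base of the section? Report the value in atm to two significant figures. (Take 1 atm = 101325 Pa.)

1500 atm

seawater: 1020 kg/m³ × 9.80665 m/s² × 930 m = 9.303×10^6 Pa = 91.81 atm
chalk: 2200 kg/m³ × 9.80665 m/s² × 1080 m = 2.330×10^7 Pa = 230.0 atm
halite: 2160 kg/m³ × 9.80665 m/s² × 1860 m = 3.940×10^7 Pa = 388.8 atm
amphibolite: 2920 kg/m³ × 9.80665 m/s² × 2820 m = 8.075×10^7 Pa = 797.0 atm
Total = 91.81 + 230.0 + 388.8 + 797.0 = 1507.6 atm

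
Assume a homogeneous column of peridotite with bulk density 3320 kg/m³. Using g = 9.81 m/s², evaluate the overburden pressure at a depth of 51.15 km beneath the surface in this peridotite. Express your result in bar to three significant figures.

peridotite: 3320 kg/m³ × 9.81 m/s² × 51150 m = 1.666×10^9 Pa = 16659 bar

16700 bar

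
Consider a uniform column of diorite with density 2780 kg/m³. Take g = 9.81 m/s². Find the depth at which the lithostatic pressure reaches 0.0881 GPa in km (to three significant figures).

3.23 km

h = P/(ρg) = 0.0881 GPa / (2780 kg/m³ × 9.81 m/s²) = 8.810×10^7 Pa / 27272 Pa/m = 3230.4 m
= 3.2304 km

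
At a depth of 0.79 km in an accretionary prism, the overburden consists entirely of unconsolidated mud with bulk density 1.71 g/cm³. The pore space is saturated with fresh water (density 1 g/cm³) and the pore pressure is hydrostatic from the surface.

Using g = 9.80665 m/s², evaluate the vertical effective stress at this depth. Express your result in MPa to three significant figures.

Overburden (lithostatic) stress σ_v:
unconsolidated mud: 1710 kg/m³ × 9.80665 m/s² × 790 m = 1.325×10^7 Pa = 13.25 MPa
Pore pressure P_p = 1000 kg/m³ × 9.80665 m/s² × 790 m = 7.747×10^6 Pa = 7.747 MPa
Effective stress σ' = σ_v − P_p = 13.25 − 7.747 = 5.5005 MPa

5.50 MPa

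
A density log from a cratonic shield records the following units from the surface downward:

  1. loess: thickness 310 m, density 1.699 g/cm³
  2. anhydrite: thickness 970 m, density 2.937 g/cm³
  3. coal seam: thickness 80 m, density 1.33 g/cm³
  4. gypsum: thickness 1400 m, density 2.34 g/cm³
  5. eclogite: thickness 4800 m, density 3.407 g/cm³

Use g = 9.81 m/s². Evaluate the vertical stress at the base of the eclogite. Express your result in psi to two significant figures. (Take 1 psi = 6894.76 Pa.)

33000 psi

loess: 1699 kg/m³ × 9.81 m/s² × 310 m = 5.167×10^6 Pa = 749.4 psi
anhydrite: 2937 kg/m³ × 9.81 m/s² × 970 m = 2.795×10^7 Pa = 4053 psi
coal seam: 1330 kg/m³ × 9.81 m/s² × 80 m = 1.044×10^6 Pa = 151.4 psi
gypsum: 2340 kg/m³ × 9.81 m/s² × 1400 m = 3.214×10^7 Pa = 4661 psi
eclogite: 3407 kg/m³ × 9.81 m/s² × 4800 m = 1.604×10^8 Pa = 23268 psi
Total = 749.4 + 4053 + 151.4 + 4661 + 23268 = 32884 psi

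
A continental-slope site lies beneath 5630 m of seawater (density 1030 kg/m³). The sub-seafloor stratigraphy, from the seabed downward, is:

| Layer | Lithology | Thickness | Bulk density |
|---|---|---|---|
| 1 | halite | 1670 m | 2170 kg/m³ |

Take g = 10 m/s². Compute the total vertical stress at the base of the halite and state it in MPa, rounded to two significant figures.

seawater: 1030 kg/m³ × 10 m/s² × 5630 m = 5.799×10^7 Pa = 57.99 MPa
halite: 2170 kg/m³ × 10 m/s² × 1670 m = 3.624×10^7 Pa = 36.24 MPa
Total = 57.99 + 36.24 = 94.228 MPa

94 MPa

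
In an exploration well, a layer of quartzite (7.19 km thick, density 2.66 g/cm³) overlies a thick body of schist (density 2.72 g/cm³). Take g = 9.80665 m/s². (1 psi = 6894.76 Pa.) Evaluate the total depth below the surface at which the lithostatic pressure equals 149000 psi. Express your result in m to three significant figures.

Pressure at base of upper layers: 2660×9.80665×7190 = 1.876×10^8 Pa = 27203 psi
Remaining pressure to be supplied by schist: 1.027×10^9 − 1.876×10^8 = 8.398×10^8 Pa
Additional depth in schist = 8.398×10^8 Pa / (2720 kg/m³ × 9.80665 m/s²) = 31482 m
Total depth = 7190 m + 31482 m = 38672 m

38700 m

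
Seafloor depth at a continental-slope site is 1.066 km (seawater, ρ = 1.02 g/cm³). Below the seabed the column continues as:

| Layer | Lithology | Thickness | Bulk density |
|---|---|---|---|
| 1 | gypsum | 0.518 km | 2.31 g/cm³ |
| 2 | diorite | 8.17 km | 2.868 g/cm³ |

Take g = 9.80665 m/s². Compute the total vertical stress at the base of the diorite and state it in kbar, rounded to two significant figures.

seawater: 1020 kg/m³ × 9.80665 m/s² × 1066 m = 1.066×10^7 Pa = 0.1066 kbar
gypsum: 2310 kg/m³ × 9.80665 m/s² × 518 m = 1.173×10^7 Pa = 0.1173 kbar
diorite: 2868 kg/m³ × 9.80665 m/s² × 8170 m = 2.298×10^8 Pa = 2.298 kbar
Total = 0.1066 + 0.1173 + 2.298 = 2.5218 kbar

2.5 kbar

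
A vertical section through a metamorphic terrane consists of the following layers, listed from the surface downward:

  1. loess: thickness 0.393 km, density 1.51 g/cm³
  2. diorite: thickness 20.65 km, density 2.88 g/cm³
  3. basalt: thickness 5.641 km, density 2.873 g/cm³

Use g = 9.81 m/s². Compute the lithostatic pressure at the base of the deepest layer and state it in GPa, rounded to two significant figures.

loess: 1510 kg/m³ × 9.81 m/s² × 393 m = 5.822×10^6 Pa = 5.822×10^-3 GPa
diorite: 2880 kg/m³ × 9.81 m/s² × 20650 m = 5.834×10^8 Pa = 0.5834 GPa
basalt: 2873 kg/m³ × 9.81 m/s² × 5641 m = 1.590×10^8 Pa = 0.1590 GPa
Total = 5.822×10^-3 + 0.5834 + 0.1590 = 0.74823 GPa

0.75 GPa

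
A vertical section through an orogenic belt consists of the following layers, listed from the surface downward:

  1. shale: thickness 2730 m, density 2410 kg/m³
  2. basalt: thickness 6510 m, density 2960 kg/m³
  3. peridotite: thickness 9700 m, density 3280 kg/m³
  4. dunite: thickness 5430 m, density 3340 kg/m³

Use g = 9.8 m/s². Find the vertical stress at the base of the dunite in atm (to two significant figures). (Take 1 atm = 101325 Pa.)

shale: 2410 kg/m³ × 9.8 m/s² × 2730 m = 6.448×10^7 Pa = 636.3 atm
basalt: 2960 kg/m³ × 9.8 m/s² × 6510 m = 1.888×10^8 Pa = 1864 atm
peridotite: 3280 kg/m³ × 9.8 m/s² × 9700 m = 3.118×10^8 Pa = 3077 atm
dunite: 3340 kg/m³ × 9.8 m/s² × 5430 m = 1.777×10^8 Pa = 1754 atm
Total = 636.3 + 1864 + 3077 + 1754 = 7331.4 atm

7300 atm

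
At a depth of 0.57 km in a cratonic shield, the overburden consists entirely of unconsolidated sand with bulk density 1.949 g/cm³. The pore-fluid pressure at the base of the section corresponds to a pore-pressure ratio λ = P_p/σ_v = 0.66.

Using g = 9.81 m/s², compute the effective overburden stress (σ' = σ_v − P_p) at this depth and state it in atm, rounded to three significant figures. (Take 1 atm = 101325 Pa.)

36.6 atm

Overburden (lithostatic) stress σ_v:
unconsolidated sand: 1949 kg/m³ × 9.81 m/s² × 570 m = 1.090×10^7 Pa = 10.90 MPa
Pore pressure P_p = λ·σ_v = 0.66 × 10.90 MPa = 7.193 MPa
Effective stress σ' = σ_v − P_p = 10.90 − 7.193 = 3.7054 MPa = 36.569 atm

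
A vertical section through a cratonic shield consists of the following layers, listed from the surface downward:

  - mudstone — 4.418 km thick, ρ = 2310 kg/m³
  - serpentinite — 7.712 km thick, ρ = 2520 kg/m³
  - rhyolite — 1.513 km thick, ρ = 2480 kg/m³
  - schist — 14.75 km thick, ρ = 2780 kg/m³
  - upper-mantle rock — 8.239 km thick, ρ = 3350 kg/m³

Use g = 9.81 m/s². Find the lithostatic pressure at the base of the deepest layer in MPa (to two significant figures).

1000 MPa

mudstone: 2310 kg/m³ × 9.81 m/s² × 4418 m = 1.001×10^8 Pa = 100.1 MPa
serpentinite: 2520 kg/m³ × 9.81 m/s² × 7712 m = 1.906×10^8 Pa = 190.6 MPa
rhyolite: 2480 kg/m³ × 9.81 m/s² × 1513 m = 3.681×10^7 Pa = 36.81 MPa
schist: 2780 kg/m³ × 9.81 m/s² × 14750 m = 4.023×10^8 Pa = 402.3 MPa
upper-mantle rock: 3350 kg/m³ × 9.81 m/s² × 8239 m = 2.708×10^8 Pa = 270.8 MPa
Total = 100.1 + 190.6 + 36.81 + 402.3 + 270.8 = 1000.6 MPa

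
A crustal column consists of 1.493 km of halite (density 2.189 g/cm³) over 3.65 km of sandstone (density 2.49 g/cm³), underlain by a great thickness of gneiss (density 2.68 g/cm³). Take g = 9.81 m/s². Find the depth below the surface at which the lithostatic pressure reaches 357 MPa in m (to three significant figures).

Pressure at base of upper layers: 2189×9.81×1493 + 2490×9.81×3650 = 1.212×10^8 Pa = 121.2 MPa
Remaining pressure to be supplied by gneiss: 3.570×10^8 − 1.212×10^8 = 2.358×10^8 Pa
Additional depth in gneiss = 2.358×10^8 Pa / (2680 kg/m³ × 9.81 m/s²) = 8968.2 m
Total depth = 5143 m + 8968.2 m = 14111 m

14100 m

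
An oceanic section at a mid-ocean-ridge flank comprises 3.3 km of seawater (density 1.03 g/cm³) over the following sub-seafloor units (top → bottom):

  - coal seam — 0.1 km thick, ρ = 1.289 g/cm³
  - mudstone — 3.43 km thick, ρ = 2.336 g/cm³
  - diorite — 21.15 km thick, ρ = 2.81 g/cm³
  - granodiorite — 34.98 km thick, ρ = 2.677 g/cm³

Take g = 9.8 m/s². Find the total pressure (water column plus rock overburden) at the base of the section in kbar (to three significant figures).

16.1 kbar

seawater: 1030 kg/m³ × 9.8 m/s² × 3300 m = 3.331×10^7 Pa = 0.3331 kbar
coal seam: 1289 kg/m³ × 9.8 m/s² × 100 m = 1.263×10^6 Pa = 0.01263 kbar
mudstone: 2336 kg/m³ × 9.8 m/s² × 3430 m = 7.852×10^7 Pa = 0.7852 kbar
diorite: 2810 kg/m³ × 9.8 m/s² × 21150 m = 5.824×10^8 Pa = 5.824 kbar
granodiorite: 2677 kg/m³ × 9.8 m/s² × 34980 m = 9.177×10^8 Pa = 9.177 kbar
Total = 0.3331 + 0.01263 + 0.7852 + 5.824 + 9.177 = 16.132 kbar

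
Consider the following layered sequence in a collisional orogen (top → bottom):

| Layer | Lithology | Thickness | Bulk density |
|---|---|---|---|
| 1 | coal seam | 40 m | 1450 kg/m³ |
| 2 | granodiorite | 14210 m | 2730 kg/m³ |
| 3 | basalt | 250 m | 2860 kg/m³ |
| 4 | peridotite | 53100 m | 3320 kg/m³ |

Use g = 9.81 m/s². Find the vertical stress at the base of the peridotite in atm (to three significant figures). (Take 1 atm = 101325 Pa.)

coal seam: 1450 kg/m³ × 9.81 m/s² × 40 m = 5.690×10^5 Pa = 5.615 atm
granodiorite: 2730 kg/m³ × 9.81 m/s² × 14210 m = 3.806×10^8 Pa = 3756 atm
basalt: 2860 kg/m³ × 9.81 m/s² × 250 m = 7.014×10^6 Pa = 69.22 atm
peridotite: 3320 kg/m³ × 9.81 m/s² × 53100 m = 1.729×10^9 Pa = 17068 atm
Total = 5.615 + 3756 + 69.22 + 17068 = 20899 atm

20900 atm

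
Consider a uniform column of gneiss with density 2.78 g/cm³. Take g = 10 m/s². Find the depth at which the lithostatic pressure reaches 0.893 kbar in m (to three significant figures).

h = P/(ρg) = 0.893 kbar / (2780 kg/m³ × 10 m/s²) = 8.930×10^7 Pa / 27800 Pa/m = 3212.2 m

3210 m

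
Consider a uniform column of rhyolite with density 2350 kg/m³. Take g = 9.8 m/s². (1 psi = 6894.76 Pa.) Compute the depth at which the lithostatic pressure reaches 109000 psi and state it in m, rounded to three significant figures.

h = P/(ρg) = 109000 psi / (2350 kg/m³ × 9.8 m/s²) = 7.515×10^8 Pa / 23030 Pa/m = 32633 m

32600 m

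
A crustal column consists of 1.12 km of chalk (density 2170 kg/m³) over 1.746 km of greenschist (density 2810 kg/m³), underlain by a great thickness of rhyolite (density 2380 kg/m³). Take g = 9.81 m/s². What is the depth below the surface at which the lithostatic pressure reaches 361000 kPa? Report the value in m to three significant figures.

15200 m

Pressure at base of upper layers: 2170×9.81×1120 + 2810×9.81×1746 = 7.197×10^7 Pa = 71973 kPa
Remaining pressure to be supplied by rhyolite: 3.610×10^8 − 7.197×10^7 = 2.890×10^8 Pa
Additional depth in rhyolite = 2.890×10^8 Pa / (2380 kg/m³ × 9.81 m/s²) = 12379 m
Total depth = 2866 m + 12379 m = 15245 m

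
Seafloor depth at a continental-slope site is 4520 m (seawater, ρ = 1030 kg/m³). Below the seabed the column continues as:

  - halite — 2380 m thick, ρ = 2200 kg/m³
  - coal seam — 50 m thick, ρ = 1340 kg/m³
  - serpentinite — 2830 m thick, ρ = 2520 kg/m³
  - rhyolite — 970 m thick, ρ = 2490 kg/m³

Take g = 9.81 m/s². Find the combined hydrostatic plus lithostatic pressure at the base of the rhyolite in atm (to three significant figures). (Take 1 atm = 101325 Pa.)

seawater: 1030 kg/m³ × 9.81 m/s² × 4520 m = 4.567×10^7 Pa = 450.7 atm
halite: 2200 kg/m³ × 9.81 m/s² × 2380 m = 5.137×10^7 Pa = 506.9 atm
coal seam: 1340 kg/m³ × 9.81 m/s² × 50 m = 6.573×10^5 Pa = 6.487 atm
serpentinite: 2520 kg/m³ × 9.81 m/s² × 2830 m = 6.996×10^7 Pa = 690.5 atm
rhyolite: 2490 kg/m³ × 9.81 m/s² × 970 m = 2.369×10^7 Pa = 233.8 atm
Total = 450.7 + 506.9 + 6.487 + 690.5 + 233.8 = 1888.5 atm

1890 atm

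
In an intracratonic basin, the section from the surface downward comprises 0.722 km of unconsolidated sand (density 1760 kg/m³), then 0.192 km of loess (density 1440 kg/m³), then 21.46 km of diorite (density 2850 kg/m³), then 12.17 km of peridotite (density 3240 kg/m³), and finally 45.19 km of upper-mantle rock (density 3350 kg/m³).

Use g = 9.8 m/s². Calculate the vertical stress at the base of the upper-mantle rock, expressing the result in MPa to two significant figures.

unconsolidated sand: 1760 kg/m³ × 9.8 m/s² × 722 m = 1.245×10^7 Pa = 12.45 MPa
loess: 1440 kg/m³ × 9.8 m/s² × 192 m = 2.710×10^6 Pa = 2.710 MPa
diorite: 2850 kg/m³ × 9.8 m/s² × 21460 m = 5.994×10^8 Pa = 599.4 MPa
peridotite: 3240 kg/m³ × 9.8 m/s² × 12170 m = 3.864×10^8 Pa = 386.4 MPa
upper-mantle rock: 3350 kg/m³ × 9.8 m/s² × 45190 m = 1.484×10^9 Pa = 1484 MPa
Total = 12.45 + 2.710 + 599.4 + 386.4 + 1484 = 2484.5 MPa

2500 MPa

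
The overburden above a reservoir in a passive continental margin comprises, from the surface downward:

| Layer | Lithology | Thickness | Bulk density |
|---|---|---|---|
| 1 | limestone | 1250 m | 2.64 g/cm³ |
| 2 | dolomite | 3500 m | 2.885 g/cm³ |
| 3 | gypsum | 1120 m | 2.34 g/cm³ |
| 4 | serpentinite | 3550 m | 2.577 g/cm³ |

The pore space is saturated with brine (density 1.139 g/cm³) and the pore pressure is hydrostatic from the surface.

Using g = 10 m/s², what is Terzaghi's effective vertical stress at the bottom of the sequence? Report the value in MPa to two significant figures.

140 MPa

Overburden (lithostatic) stress σ_v:
limestone: 2640 kg/m³ × 10 m/s² × 1250 m = 3.300×10^7 Pa = 33.00 MPa
dolomite: 2885 kg/m³ × 10 m/s² × 3500 m = 1.010×10^8 Pa = 101.0 MPa
gypsum: 2340 kg/m³ × 10 m/s² × 1120 m = 2.621×10^7 Pa = 26.21 MPa
serpentinite: 2577 kg/m³ × 10 m/s² × 3550 m = 9.148×10^7 Pa = 91.48 MPa
Total = 33.00 + 101.0 + 26.21 + 91.48 = 251.67 MPa
Pore pressure P_p = 1139 kg/m³ × 10 m/s² × 9420 m = 1.073×10^8 Pa = 107.3 MPa
Effective stress σ' = σ_v − P_p = 251.7 − 107.3 = 144.37 MPa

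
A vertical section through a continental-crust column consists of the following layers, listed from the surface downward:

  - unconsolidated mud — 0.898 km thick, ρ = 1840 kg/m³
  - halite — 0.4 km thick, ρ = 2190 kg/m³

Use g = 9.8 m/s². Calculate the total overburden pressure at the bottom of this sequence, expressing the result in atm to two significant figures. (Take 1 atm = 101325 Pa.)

unconsolidated mud: 1840 kg/m³ × 9.8 m/s² × 898 m = 1.619×10^7 Pa = 159.8 atm
halite: 2190 kg/m³ × 9.8 m/s² × 400 m = 8.585×10^6 Pa = 84.73 atm
Total = 159.8 + 84.73 = 244.54 atm

240 atm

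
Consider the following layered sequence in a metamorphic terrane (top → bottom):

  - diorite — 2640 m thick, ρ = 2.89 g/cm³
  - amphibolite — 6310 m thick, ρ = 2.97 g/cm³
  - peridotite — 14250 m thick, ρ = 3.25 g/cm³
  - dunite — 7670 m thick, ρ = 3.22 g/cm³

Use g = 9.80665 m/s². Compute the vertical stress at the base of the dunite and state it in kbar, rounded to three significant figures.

diorite: 2890 kg/m³ × 9.80665 m/s² × 2640 m = 7.482×10^7 Pa = 0.7482 kbar
amphibolite: 2970 kg/m³ × 9.80665 m/s² × 6310 m = 1.838×10^8 Pa = 1.838 kbar
peridotite: 3250 kg/m³ × 9.80665 m/s² × 14250 m = 4.542×10^8 Pa = 4.542 kbar
dunite: 3220 kg/m³ × 9.80665 m/s² × 7670 m = 2.422×10^8 Pa = 2.422 kbar
Total = 0.7482 + 1.838 + 4.542 + 2.422 = 9.5497 kbar

9.55 kbar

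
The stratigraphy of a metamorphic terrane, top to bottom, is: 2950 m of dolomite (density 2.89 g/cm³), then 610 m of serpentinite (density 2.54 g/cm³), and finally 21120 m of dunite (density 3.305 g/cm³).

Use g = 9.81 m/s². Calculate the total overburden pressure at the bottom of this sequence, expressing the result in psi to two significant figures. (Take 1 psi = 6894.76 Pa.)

dolomite: 2890 kg/m³ × 9.81 m/s² × 2950 m = 8.364×10^7 Pa = 12130 psi
serpentinite: 2540 kg/m³ × 9.81 m/s² × 610 m = 1.520×10^7 Pa = 2205 psi
dunite: 3305 kg/m³ × 9.81 m/s² × 21120 m = 6.848×10^8 Pa = 99315 psi
Total = 12130 + 2205 + 99315 = 1.1365×10^5 psi

110000 psi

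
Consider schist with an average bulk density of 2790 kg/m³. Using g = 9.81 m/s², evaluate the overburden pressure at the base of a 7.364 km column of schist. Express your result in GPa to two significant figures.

0.20 GPa

schist: 2790 kg/m³ × 9.81 m/s² × 7364 m = 2.016×10^8 Pa = 0.2016 GPa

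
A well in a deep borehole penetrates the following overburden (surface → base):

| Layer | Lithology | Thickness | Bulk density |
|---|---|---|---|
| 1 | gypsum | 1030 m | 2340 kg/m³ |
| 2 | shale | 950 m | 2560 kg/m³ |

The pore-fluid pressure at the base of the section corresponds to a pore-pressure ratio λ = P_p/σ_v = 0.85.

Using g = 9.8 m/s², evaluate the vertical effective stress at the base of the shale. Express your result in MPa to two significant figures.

7.1 MPa

Overburden (lithostatic) stress σ_v:
gypsum: 2340 kg/m³ × 9.8 m/s² × 1030 m = 2.362×10^7 Pa = 23.62 MPa
shale: 2560 kg/m³ × 9.8 m/s² × 950 m = 2.383×10^7 Pa = 23.83 MPa
Total = 23.62 + 23.83 = 47.454 MPa
Pore pressure P_p = λ·σ_v = 0.85 × 47.45 MPa = 40.34 MPa
Effective stress σ' = σ_v − P_p = 47.45 − 40.34 = 7.1180 MPa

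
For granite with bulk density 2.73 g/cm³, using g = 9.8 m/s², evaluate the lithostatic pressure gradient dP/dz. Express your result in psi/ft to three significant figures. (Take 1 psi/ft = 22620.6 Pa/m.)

1.18 psi/ft

dP/dz = ρg = 2730 kg/m³ × 9.8 m/s² = 26754 Pa/m
= 26754 Pa/m × (1 psi/ft / 22621 Pa/m) = 1.1827 psi/ft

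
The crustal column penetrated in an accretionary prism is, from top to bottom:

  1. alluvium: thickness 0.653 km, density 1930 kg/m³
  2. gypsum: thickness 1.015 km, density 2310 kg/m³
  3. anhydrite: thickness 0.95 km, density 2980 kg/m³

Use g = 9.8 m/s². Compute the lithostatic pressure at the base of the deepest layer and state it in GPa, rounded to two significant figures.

alluvium: 1930 kg/m³ × 9.8 m/s² × 653 m = 1.235×10^7 Pa = 0.01235 GPa
gypsum: 2310 kg/m³ × 9.8 m/s² × 1015 m = 2.298×10^7 Pa = 0.02298 GPa
anhydrite: 2980 kg/m³ × 9.8 m/s² × 950 m = 2.774×10^7 Pa = 0.02774 GPa
Total = 0.01235 + 0.02298 + 0.02774 = 0.063072 GPa

0.063 GPa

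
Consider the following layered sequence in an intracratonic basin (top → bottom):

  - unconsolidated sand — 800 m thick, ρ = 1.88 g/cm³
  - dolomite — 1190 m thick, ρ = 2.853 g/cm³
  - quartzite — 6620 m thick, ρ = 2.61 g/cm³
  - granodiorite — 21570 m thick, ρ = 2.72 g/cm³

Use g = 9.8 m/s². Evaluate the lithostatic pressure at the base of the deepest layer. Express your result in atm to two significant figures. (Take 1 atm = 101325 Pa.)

unconsolidated sand: 1880 kg/m³ × 9.8 m/s² × 800 m = 1.474×10^7 Pa = 145.5 atm
dolomite: 2853 kg/m³ × 9.8 m/s² × 1190 m = 3.327×10^7 Pa = 328.4 atm
quartzite: 2610 kg/m³ × 9.8 m/s² × 6620 m = 1.693×10^8 Pa = 1671 atm
granodiorite: 2720 kg/m³ × 9.8 m/s² × 21570 m = 5.750×10^8 Pa = 5675 atm
Total = 145.5 + 328.4 + 1671 + 5675 = 7819.5 atm

7800 atm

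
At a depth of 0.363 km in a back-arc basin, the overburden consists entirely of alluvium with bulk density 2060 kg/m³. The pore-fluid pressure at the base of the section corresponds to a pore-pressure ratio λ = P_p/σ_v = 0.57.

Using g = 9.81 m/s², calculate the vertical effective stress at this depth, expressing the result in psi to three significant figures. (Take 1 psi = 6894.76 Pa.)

Overburden (lithostatic) stress σ_v:
alluvium: 2060 kg/m³ × 9.81 m/s² × 363 m = 7.336×10^6 Pa = 7.336 MPa
Pore pressure P_p = λ·σ_v = 0.57 × 7.336 MPa = 4.181 MPa
Effective stress σ' = σ_v − P_p = 7.336 − 4.181 = 3.1544 MPa = 457.50 psi

458 psi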